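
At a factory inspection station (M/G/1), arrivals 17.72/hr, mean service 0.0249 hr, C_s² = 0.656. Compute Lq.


ρ = λ·E[S] = 17.72·0.0249 = 0.4412
Lq = ρ²(1+C_s²)/(2(1−ρ)) = 0.1947·(1+0.656)/(2·0.5588)
= 0.1947·1.6560/1.1175 = 0.28848

Final: 0.28848


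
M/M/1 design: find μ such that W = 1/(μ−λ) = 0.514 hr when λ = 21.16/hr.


W = 1/(μ−λ) ⇒ μ − λ = 1/W = 1/0.514 = 1.9455
μ = λ + 1/W = 21.16 + 1.9455 = 23.1055 per hr

Final: 23.1055 /hr


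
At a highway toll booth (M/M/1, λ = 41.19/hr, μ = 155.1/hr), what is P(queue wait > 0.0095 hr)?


ρ = 41.19/155.1 = 0.2656
P(Wq > t) = ρ·e^{−(μ−λ)t} = 0.2656·e^{−1.0821}
= 0.2656·0.338868 = 0.089993

Final: 0.089993


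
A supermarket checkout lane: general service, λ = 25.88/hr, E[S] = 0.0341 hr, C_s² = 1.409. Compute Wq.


ρ = λ·E[S] = 25.88·0.0341 = 0.8825
E[S²] = E[S]²(1+C_s²) = 0.0341²·(1+1.409) = 0.002801
Wq = λ·E[S²]/(2(1−ρ)) = 25.88·0.002801/(2·0.1175) = 0.30851 hr

Final: 0.30851 hr


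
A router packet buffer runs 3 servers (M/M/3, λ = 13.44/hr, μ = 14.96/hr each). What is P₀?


a = λ/μ = 13.44/14.96 = 0.8984; ρ = a/c = 0.2995
Σ_{k=0}^{2} a^k/k! (terms k=0..2) = 1.00000 + 0.89840 + 0.40356 = 2.30195
Tail: a^3/(3!(1−ρ)) = 0.72511/(6·0.7005) = 0.17251
P₀ = 1/(2.30195 + 0.17251) = 1/2.47447 = 0.404128

Final: 0.404128


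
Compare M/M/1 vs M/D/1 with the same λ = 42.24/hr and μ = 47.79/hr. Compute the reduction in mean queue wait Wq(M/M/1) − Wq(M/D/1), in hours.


ρ = 42.24/47.79 = 0.8839
Wq(M/M/1) = ρ/(μ−λ) = 0.8839/5.55 = 0.15926 hr
Wq(M/D/1) = ρ/(2(μ−λ)) = 0.07963 hr
Savings = 0.15926 − 0.07963 = 0.07963 hr

Final: 0.07963 hr


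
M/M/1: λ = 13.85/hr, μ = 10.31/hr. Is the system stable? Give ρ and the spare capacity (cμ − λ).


Total capacity cμ = 1·10.31 = 10.31/hr
ρ = λ/(cμ) = 13.85/10.31 = 1.3434
Stable ⇔ ρ < 1: NO
Spare capacity = cμ − λ = 10.31 − 13.85 = -3.54/hr

Final: ρ = 1.3434; unstable; margin = -3.54/hr


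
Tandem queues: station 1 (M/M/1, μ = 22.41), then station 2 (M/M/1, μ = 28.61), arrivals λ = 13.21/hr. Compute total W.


Each node sees arrival rate λ = 13.21/hr (tandem ⇒ throughput preserved).
W₁ = 1/(μ₁−λ) = 1/(22.41−13.21) = 0.10870 hr
W₂ = 1/(μ₂−λ) = 1/(28.61−13.21) = 0.06494 hr
W_total = W₁ + W₂ = 0.10870 + 0.06494 = 0.17363 hr

Final: 0.17363 hr


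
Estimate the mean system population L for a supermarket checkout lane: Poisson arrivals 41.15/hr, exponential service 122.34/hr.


ρ = λ/μ = 41.15/122.34 = 0.3364
L = ρ/(1−ρ) = 0.3364/(1 − 0.3364) = 0.3364/0.6636 = 0.5068

Final: 0.5068


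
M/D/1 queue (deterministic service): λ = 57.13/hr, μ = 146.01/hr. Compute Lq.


ρ = 57.13/146.01 = 0.3913
M/D/1: Lq = ρ²/(2(1−ρ)) = 0.1531/(2·0.6087) = 0.12575

Final: 0.12575


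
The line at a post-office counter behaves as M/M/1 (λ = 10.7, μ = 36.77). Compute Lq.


ρ = 10.7/36.77 = 0.2910
Lq = ρ²/(1−ρ) = 0.08468/0.7090 = 0.1194

Final: 0.1194


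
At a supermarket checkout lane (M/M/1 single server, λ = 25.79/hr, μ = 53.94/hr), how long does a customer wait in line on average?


ρ = 25.79/53.94 = 0.4781
Wq = ρ/(μ−λ) = 0.4781/(53.94 − 25.79) = 0.4781/28.15 = 0.01698 hr

Final: 0.01698 hr


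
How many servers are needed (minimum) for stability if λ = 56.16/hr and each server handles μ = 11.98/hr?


Stability requires cμ > λ ⇔ c > λ/μ.
λ/μ = 56.16/11.98 = 4.6878
Minimum integer c = ⌊4.6878⌋ + 1 = 5
Check: 5·11.98 = 59.90 > 56.16, while 4·11.98 = 47.92 ≤ 56.16

Final: 5 servers


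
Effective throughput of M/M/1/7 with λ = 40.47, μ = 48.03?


ρ = 0.8426; P_K = (1−ρ)ρ^7/(1−ρ^8) = 0.063630
λ_eff = λ(1 − P_K) = 40.47·(1 − 0.063630) = 40.47·0.936370 = 37.8949 /hr

Final: 37.8949 /hr


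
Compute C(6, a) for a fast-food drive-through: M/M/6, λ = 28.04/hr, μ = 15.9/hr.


a = λ/μ = 1.7635; ρ = a/6 = 0.2939
P₀ = 0.171323 (from M/M/c formula)
C(c,a) = [a^c/(c!(1−ρ))]·P₀ = [30.08052/(720·0.7061)]·0.171323
= 0.05917·0.171323 = 0.010137

Final: 0.010137


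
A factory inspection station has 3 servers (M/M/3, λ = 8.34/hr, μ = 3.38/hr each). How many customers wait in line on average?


a = λ/μ = 2.4675; ρ = a/3 = 0.8225
P₀ = 0.048505
Lq = P₀·a^c·ρ / (c!·(1−ρ)²) = 0.048505·15.02270·0.8225/(6·0.03151)
= 3.16990

Final: 3.16990


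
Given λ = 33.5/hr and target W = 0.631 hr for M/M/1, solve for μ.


W = 1/(μ−λ) ⇒ μ − λ = 1/W = 1/0.631 = 1.5848
μ = λ + 1/W = 33.5 + 1.5848 = 35.0848 per hr

Final: 35.0848 /hr


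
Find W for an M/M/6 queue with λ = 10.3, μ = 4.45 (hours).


a = 2.3146; ρ = 0.3858; P₀ = 0.098452
Lq = P₀·a^c·ρ/(c!(1−ρ)²) = 0.02150
Wq = Lq/λ = 0.02150/10.3 = 0.002087 hr
W = Wq + 1/μ = 0.002087 + 0.22472 = 0.22681 hr

Final: 0.22681 hr


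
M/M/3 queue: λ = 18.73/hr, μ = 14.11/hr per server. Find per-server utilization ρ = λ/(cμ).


ρ = λ/(cμ) = 18.73/(3·14.11) = 18.73/42.33 = 0.4425

Final: 0.4425


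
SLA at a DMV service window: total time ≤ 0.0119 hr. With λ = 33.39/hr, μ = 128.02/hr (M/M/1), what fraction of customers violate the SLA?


W ~ Exponential(μ−λ) for M/M/1.
μ − λ = 128.02 − 33.39 = 94.6300
P(W > t) = e^{−(μ−λ)t} = e^{−1.1261} = 0.324297

Final: 0.324297


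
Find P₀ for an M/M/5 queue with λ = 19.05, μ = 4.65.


a = λ/μ = 19.05/4.65 = 4.0968; ρ = a/c = 0.8194
Σ_{k=0}^{4} a^k/k! (terms k=0..4) = 1.00000 + 4.09677 + 8.39178 + 11.45974 + 11.73699 = 36.68529
Tail: a^5/(5!(1−ρ)) = 1154.01150/(120·0.1806) = 53.23565
P₀ = 1/(36.68529 + 53.23565) = 1/89.92094 = 0.011121

Final: 0.011121


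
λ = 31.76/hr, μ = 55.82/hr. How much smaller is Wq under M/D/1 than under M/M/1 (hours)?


ρ = 31.76/55.82 = 0.5690
Wq(M/M/1) = ρ/(μ−λ) = 0.5690/24.06 = 0.02365 hr
Wq(M/D/1) = ρ/(2(μ−λ)) = 0.01182 hr
Savings = 0.02365 − 0.01182 = 0.01182 hr

Final: 0.01182 hr


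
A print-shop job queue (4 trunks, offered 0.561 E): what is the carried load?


B(4,0.561) = 0.002356 (Erlang-B)
Carried load = a(1 − B) = 0.561·(1 − 0.002356) = 0.561·0.997644 = 0.5597 E

Final: 0.5597 Erlangs


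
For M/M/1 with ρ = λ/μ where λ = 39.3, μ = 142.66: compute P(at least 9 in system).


ρ = 39.3/142.66 = 0.2755
P(N ≥ n) = ρ^n = 0.2755^9 = 0.000009137

Final: 0.000009137


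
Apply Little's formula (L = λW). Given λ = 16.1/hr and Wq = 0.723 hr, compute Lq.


Lq = λWq = 16.1·0.723 = 11.6403

Final: 11.6403


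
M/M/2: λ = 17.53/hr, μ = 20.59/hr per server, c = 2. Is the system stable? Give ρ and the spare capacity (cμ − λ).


Total capacity cμ = 2·20.59 = 41.18/hr
ρ = λ/(cμ) = 17.53/41.18 = 0.4257
Stable ⇔ ρ < 1: YES
Spare capacity = cμ − λ = 41.18 − 17.53 = 23.65/hr

Final: ρ = 0.4257; stable; margin = 23.65/hr


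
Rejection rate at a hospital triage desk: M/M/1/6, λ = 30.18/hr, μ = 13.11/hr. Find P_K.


ρ = λ/μ = 30.18/13.11 = 2.3021
P_K = (1−ρ)ρ^K/(1−ρ^(K+1)) = (-1.3021·148.833009)/(1 − 342.622442)
= -193.789433/-341.622442 = 0.567262

Final: 0.567262


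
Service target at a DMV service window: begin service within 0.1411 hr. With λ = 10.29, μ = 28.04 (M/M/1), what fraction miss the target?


ρ = 10.29/28.04 = 0.3670
P(Wq > t) = ρ·e^{−(μ−λ)t} = 0.3670·e^{−2.5045}
= 0.3670·0.081714 = 0.029987

Final: 0.029987


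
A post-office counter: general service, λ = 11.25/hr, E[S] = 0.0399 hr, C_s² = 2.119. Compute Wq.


ρ = λ·E[S] = 11.25·0.0399 = 0.4489
E[S²] = E[S]²(1+C_s²) = 0.0399²·(1+2.119) = 0.004965
Wq = λ·E[S²]/(2(1−ρ)) = 11.25·0.004965/(2·0.5511) = 0.05068 hr

Final: 0.05068 hr


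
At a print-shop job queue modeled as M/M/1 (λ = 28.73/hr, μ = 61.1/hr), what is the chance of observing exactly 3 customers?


ρ = 28.73/61.1 = 0.4702
P_n = (1−ρ)·ρ^n = (1 − 0.4702)·0.4702^3 = 0.5298·0.103964 = 0.055079

Final: 0.055079


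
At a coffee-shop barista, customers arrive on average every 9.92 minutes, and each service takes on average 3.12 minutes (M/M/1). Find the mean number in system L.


λ = 60/9.92 = 6.0484 /hr
μ = 60/3.12 = 19.2308 /hr
ρ = λ/μ = 6.0484/19.2308 = 0.3145
L = ρ/(1−ρ) = 0.3145/0.6855 = 0.4588

Final: 0.4588


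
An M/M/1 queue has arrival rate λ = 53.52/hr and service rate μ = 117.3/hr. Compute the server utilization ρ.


ρ = λ/μ = 53.52/117.3 = 0.4563

Final: 0.4563


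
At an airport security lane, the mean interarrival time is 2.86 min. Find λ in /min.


λ = 1/(interarrival time) in consistent units.
1 minute = 1 min, so λ = 1/2.86 = 0.3497 per minute

Final: 0.3497 /min


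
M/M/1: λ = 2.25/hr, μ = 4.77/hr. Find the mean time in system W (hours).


W = 1/(μ−λ) = 1/(4.77 − 2.25) = 1/2.52 = 0.3968 hr

Final: 0.3968 hr


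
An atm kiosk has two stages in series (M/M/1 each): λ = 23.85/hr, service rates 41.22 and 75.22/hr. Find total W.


Each node sees arrival rate λ = 23.85/hr (tandem ⇒ throughput preserved).
W₁ = 1/(μ₁−λ) = 1/(41.22−23.85) = 0.05757 hr
W₂ = 1/(μ₂−λ) = 1/(75.22−23.85) = 0.01947 hr
W_total = W₁ + W₂ = 0.05757 + 0.01947 = 0.07704 hr

Final: 0.07704 hr


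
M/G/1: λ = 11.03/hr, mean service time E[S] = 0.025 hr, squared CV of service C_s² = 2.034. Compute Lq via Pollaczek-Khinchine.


ρ = λ·E[S] = 11.03·0.025 = 0.2757
Lq = ρ²(1+C_s²)/(2(1−ρ)) = 0.07604·(1+2.034)/(2·0.7243)
= 0.07604·3.0340/1.4485 = 0.15927

Final: 0.15927


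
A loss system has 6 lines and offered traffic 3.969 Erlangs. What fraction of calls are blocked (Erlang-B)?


B(c,a) = (a^c/c!) / Σ_{k=0}^{c} a^k/k!
a^6/6! = 5.429428
Σ terms (k=0..6): 1.00000 + 3.96900 + 7.87648 + 10.42058 + 10.33982 + 8.20775 + 5.42943 = 47.243069
B = 5.429428/47.243069 = 0.114925

Final: 0.114925


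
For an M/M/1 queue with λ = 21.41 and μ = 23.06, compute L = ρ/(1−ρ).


ρ = λ/μ = 21.41/23.06 = 0.9284
L = ρ/(1−ρ) = 0.9284/(1 − 0.9284) = 0.9284/0.07155 = 12.9758

Final: 12.9758


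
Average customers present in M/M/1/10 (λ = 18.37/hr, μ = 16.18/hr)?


ρ = 18.37/16.18 = 1.1354
L = ρ[1 − (K+1)ρ^K + Kρ^(K+1)] / [(1−ρ)(1−ρ^(K+1))]
Numerator: 1.1354·(1 − 11·3.558823 + 10·4.040518) = 2.563768
Denominator: (-0.1354)·(-3.040518) = 0.411541
L = 2.563768/0.411541 = 6.2297

Final: 6.2297


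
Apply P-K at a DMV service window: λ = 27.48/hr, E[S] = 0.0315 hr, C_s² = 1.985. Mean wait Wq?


ρ = λ·E[S] = 27.48·0.0315 = 0.8656
E[S²] = E[S]²(1+C_s²) = 0.0315²·(1+1.985) = 0.002962
Wq = λ·E[S²]/(2(1−ρ)) = 27.48·0.002962/(2·0.1344) = 0.30284 hr

Final: 0.30284 hr


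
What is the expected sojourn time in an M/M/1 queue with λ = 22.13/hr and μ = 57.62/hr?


W = 1/(μ−λ) = 1/(57.62 − 22.13) = 1/35.49 = 0.02818 hr

Final: 0.02818 hr


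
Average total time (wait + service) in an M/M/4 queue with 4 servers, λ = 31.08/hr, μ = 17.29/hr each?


a = 1.7976; ρ = 0.4494; P₀ = 0.162038
Lq = P₀·a^c·ρ/(c!(1−ρ)²) = 0.10449
Wq = Lq/λ = 0.10449/31.08 = 0.003362 hr
W = Wq + 1/μ = 0.003362 + 0.05784 = 0.06120 hr

Final: 0.06120 hr


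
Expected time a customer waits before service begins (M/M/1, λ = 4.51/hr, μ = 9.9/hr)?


ρ = 4.51/9.9 = 0.4556
Wq = ρ/(μ−λ) = 0.4556/(9.9 − 4.51) = 0.4556/5.39 = 0.08452 hr

Final: 0.08452 hr


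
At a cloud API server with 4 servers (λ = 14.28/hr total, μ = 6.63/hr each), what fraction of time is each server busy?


ρ = λ/(cμ) = 14.28/(4·6.63) = 14.28/26.52 = 0.5385

Final: 0.5385


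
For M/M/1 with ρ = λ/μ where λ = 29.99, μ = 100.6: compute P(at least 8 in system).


ρ = 29.99/100.6 = 0.2981
P(N ≥ n) = ρ^n = 0.2981^8 = 0.00006238

Final: 0.00006238


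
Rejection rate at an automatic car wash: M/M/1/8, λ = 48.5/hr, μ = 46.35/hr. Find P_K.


ρ = λ/μ = 48.5/46.35 = 1.0464
P_K = (1−ρ)ρ^K/(1−ρ^(K+1)) = (-0.04639·1.437262)/(1 − 1.503931)
= -0.066669/-0.503931 = 0.132298

Final: 0.132298


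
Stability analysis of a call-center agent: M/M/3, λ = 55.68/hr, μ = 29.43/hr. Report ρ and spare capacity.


Total capacity cμ = 3·29.43 = 88.29/hr
ρ = λ/(cμ) = 55.68/88.29 = 0.6306
Stable ⇔ ρ < 1: YES
Spare capacity = cμ − λ = 88.29 − 55.68 = 32.61/hr

Final: ρ = 0.6306; stable; margin = 32.61/hr


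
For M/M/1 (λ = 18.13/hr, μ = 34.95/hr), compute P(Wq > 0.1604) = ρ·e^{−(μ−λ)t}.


ρ = 18.13/34.95 = 0.5187
P(Wq > t) = ρ·e^{−(μ−λ)t} = 0.5187·e^{−2.6979}
= 0.5187·0.067345 = 0.034935

Final: 0.034935


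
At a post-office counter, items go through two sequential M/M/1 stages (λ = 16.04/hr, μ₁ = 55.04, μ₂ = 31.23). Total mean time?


Each node sees arrival rate λ = 16.04/hr (tandem ⇒ throughput preserved).
W₁ = 1/(μ₁−λ) = 1/(55.04−16.04) = 0.02564 hr
W₂ = 1/(μ₂−λ) = 1/(31.23−16.04) = 0.06583 hr
W_total = W₁ + W₂ = 0.02564 + 0.06583 = 0.09147 hr

Final: 0.09147 hr


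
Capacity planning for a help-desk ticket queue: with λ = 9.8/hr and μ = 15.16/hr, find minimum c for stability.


Stability requires cμ > λ ⇔ c > λ/μ.
λ/μ = 9.8/15.16 = 0.6464
Minimum integer c = ⌊0.6464⌋ + 1 = 1
Check: 1·15.16 = 15.16 > 9.8, while 0·15.16 = 0.00 ≤ 9.8

Final: 1 servers


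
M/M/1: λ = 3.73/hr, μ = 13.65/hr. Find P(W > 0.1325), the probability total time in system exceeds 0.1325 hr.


W ~ Exponential(μ−λ) for M/M/1.
μ − λ = 13.65 − 3.73 = 9.9200
P(W > t) = e^{−(μ−λ)t} = e^{−1.3144} = 0.268635

Final: 0.268635


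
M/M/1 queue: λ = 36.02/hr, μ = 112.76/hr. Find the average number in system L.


ρ = λ/μ = 36.02/112.76 = 0.3194
L = ρ/(1−ρ) = 0.3194/(1 − 0.3194) = 0.3194/0.6806 = 0.4694

Final: 0.4694


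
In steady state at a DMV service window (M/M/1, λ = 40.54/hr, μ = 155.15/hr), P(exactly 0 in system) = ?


ρ = 40.54/155.15 = 0.2613
P_n = (1−ρ)·ρ^n = (1 − 0.2613)·0.2613^0 = 0.7387·1.000000 = 0.738704

Final: 0.738704


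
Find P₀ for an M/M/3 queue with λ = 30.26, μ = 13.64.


a = λ/μ = 30.26/13.64 = 2.2185; ρ = a/c = 0.7395
Σ_{k=0}^{2} a^k/k! (terms k=0..2) = 1.00000 + 2.21848 + 2.46082 = 5.67929
Tail: a^3/(3!(1−ρ)) = 10.91852/(6·0.2605) = 6.98539
P₀ = 1/(5.67929 + 6.98539) = 1/12.66468 = 0.078960

Final: 0.078960


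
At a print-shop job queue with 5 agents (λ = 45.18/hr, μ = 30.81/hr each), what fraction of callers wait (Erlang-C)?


a = λ/μ = 1.4664; ρ = a/5 = 0.2933
P₀ = 0.230428 (from M/M/c formula)
C(c,a) = [a^c/(c!(1−ρ))]·P₀ = [6.78067/(120·0.7067)]·0.230428
= 0.07995·0.230428 = 0.018424

Final: 0.018424


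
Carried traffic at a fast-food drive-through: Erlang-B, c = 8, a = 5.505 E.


B(8,5.505) = 0.095157 (Erlang-B)
Carried load = a(1 − B) = 5.505·(1 − 0.095157) = 5.505·0.904843 = 4.9812 E

Final: 4.9812 Erlangs


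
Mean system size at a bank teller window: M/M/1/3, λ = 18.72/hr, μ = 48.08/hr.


ρ = 18.72/48.08 = 0.3894
L = ρ[1 − (K+1)ρ^K + Kρ^(K+1)] / [(1−ρ)(1−ρ^(K+1))]
Numerator: 0.3894·(1 − 4·0.059023 + 3·0.022981) = 0.324271
Denominator: (0.6106)·(0.977019) = 0.596616
L = 0.324271/0.596616 = 0.5435

Final: 0.5435


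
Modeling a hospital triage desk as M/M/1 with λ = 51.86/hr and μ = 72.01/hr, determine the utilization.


ρ = λ/μ = 51.86/72.01 = 0.7202

Final: 0.7202


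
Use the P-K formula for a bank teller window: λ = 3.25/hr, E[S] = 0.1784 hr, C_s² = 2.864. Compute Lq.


ρ = λ·E[S] = 3.25·0.1784 = 0.5798
Lq = ρ²(1+C_s²)/(2(1−ρ)) = 0.3362·(1+2.864)/(2·0.4202)
= 0.3362·3.8640/0.8404 = 1.54564

Final: 1.54564


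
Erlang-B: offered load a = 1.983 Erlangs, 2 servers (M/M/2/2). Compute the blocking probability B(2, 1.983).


B(c,a) = (a^c/c!) / Σ_{k=0}^{c} a^k/k!
a^2/2! = 1.966145
Σ terms (k=0..2): 1.00000 + 1.98300 + 1.96614 = 4.949145
B = 1.966145/4.949145 = 0.397270

Final: 0.397270


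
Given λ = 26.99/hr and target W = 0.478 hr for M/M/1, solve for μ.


W = 1/(μ−λ) ⇒ μ − λ = 1/W = 1/0.478 = 2.0921
μ = λ + 1/W = 26.99 + 2.0921 = 29.0821 per hr

Final: 29.0821 /hr


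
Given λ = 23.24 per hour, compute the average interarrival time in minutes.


Mean interarrival time = 1/λ = 1/23.24 hour = 0.04303 hour
In minutes: 0.04303 × 60 = 2.5818 min

Final: 2.5818 min


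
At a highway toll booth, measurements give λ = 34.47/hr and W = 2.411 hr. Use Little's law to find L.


L = λW = 34.47·2.411 = 83.1072

Final: 83.1072


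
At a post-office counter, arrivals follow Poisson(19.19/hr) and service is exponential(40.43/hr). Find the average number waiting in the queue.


ρ = 19.19/40.43 = 0.4746
Lq = ρ²/(1−ρ) = 0.2253/0.5254 = 0.4288

Final: 0.4288


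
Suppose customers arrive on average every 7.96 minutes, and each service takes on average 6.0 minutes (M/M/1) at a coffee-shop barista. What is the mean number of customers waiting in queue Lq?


λ = 60/7.96 = 7.5377 /hr
μ = 60/6.0 = 10.0000 /hr
ρ = λ/μ = 7.5377/10.0000 = 0.7538
Lq = ρ²/(1−ρ) = 0.5682/0.2462 = 2.3075

Final: 2.3075


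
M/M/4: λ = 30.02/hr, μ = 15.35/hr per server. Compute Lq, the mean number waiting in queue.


a = λ/μ = 1.9557; ρ = a/4 = 0.4889
P₀ = 0.136847
Lq = P₀·a^c·ρ / (c!·(1−ρ)²) = 0.136847·14.62882·0.4889/(24·0.26120)
= 0.15614

Final: 0.15614


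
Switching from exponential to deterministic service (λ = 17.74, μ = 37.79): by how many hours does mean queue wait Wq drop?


ρ = 17.74/37.79 = 0.4694
Wq(M/M/1) = ρ/(μ−λ) = 0.4694/20.05 = 0.02341 hr
Wq(M/D/1) = ρ/(2(μ−λ)) = 0.01171 hr
Savings = 0.02341 − 0.01171 = 0.01171 hr

Final: 0.01171 hr


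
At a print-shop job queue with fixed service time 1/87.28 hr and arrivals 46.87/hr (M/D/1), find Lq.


ρ = 46.87/87.28 = 0.5370
M/D/1: Lq = ρ²/(2(1−ρ)) = 0.2884/(2·0.4630) = 0.31143

Final: 0.31143


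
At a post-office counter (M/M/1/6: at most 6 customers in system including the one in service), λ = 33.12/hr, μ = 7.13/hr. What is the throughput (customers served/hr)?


ρ = 4.6452; P_K = (1−ρ)ρ^6/(1−ρ^7) = 0.784739
λ_eff = λ(1 − P_K) = 33.12·(1 − 0.784739) = 33.12·0.215261 = 7.1294 /hr

Final: 7.1294 /hr


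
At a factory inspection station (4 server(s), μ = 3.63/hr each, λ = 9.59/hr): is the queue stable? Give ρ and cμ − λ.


Total capacity cμ = 4·3.63 = 14.52/hr
ρ = λ/(cμ) = 9.59/14.52 = 0.6605
Stable ⇔ ρ < 1: YES
Spare capacity = cμ − λ = 14.52 − 9.59 = 4.93/hr

Final: ρ = 0.6605; stable; margin = 4.93/hr


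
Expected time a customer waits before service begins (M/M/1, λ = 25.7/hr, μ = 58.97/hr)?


ρ = 25.7/58.97 = 0.4358
Wq = ρ/(μ−λ) = 0.4358/(58.97 − 25.7) = 0.4358/33.27 = 0.01310 hr

Final: 0.01310 hr


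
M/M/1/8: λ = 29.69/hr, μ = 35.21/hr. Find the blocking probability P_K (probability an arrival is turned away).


ρ = λ/μ = 29.69/35.21 = 0.8432
P_K = (1−ρ)ρ^K/(1−ρ^(K+1)) = (0.1568·0.255596)/(1 − 0.215525)
= 0.040071/0.784475 = 0.051080

Final: 0.051080


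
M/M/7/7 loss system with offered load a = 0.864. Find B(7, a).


B(c,a) = (a^c/c!) / Σ_{k=0}^{c} a^k/k!
a^7/7! = 0.00007131
Σ terms (k=0..7): 1.00000 + 0.86400 + 0.37325 + 0.10750 + 0.02322 + 0.004012 + 0.0005778 + 0.00007131 = 2.372624
B = 0.00007131/2.372624 = 0.00003006

Final: 0.00003006


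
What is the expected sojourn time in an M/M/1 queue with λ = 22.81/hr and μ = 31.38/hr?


W = 1/(μ−λ) = 1/(31.38 − 22.81) = 1/8.57 = 0.1167 hr

Final: 0.1167 hr


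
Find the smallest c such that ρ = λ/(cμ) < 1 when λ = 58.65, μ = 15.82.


Stability requires cμ > λ ⇔ c > λ/μ.
λ/μ = 58.65/15.82 = 3.7073
Minimum integer c = ⌊3.7073⌋ + 1 = 4
Check: 4·15.82 = 63.28 > 58.65, while 3·15.82 = 47.46 ≤ 58.65

Final: 4 servers


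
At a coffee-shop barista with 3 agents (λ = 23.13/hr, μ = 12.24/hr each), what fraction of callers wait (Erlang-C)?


a = λ/μ = 1.8897; ρ = a/3 = 0.6299
P₀ = 0.129633 (from M/M/c formula)
C(c,a) = [a^c/(c!(1−ρ))]·P₀ = [6.74812/(6·0.3701)]·0.129633
= 3.03889·0.129633 = 0.393940

Final: 0.393940


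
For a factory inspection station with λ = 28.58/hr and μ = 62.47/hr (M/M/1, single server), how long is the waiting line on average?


ρ = 28.58/62.47 = 0.4575
Lq = ρ²/(1−ρ) = 0.2093/0.5425 = 0.3858

Final: 0.3858


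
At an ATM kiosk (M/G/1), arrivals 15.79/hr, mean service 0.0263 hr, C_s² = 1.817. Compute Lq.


ρ = λ·E[S] = 15.79·0.0263 = 0.4153
Lq = ρ²(1+C_s²)/(2(1−ρ)) = 0.1725·(1+1.817)/(2·0.5847)
= 0.1725·2.8170/1.1694 = 0.41542

Final: 0.41542


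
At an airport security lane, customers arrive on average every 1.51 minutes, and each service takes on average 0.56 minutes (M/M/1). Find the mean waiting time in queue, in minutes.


λ = 60/1.51 = 39.7351 /hr
μ = 60/0.56 = 107.1429 /hr
ρ = λ/μ = 39.7351/107.1429 = 0.3709
Wq = ρ/(μ−λ) = 0.3709/(107.1429−39.7351) = 0.005502 hr
In minutes: 0.005502·60 = 0.3301 min

Final: 0.3301 min


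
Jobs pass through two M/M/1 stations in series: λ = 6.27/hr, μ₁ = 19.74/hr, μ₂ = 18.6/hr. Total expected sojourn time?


Each node sees arrival rate λ = 6.27/hr (tandem ⇒ throughput preserved).
W₁ = 1/(μ₁−λ) = 1/(19.74−6.27) = 0.07424 hr
W₂ = 1/(μ₂−λ) = 1/(18.6−6.27) = 0.08110 hr
W_total = W₁ + W₂ = 0.07424 + 0.08110 = 0.15534 hr

Final: 0.15534 hr


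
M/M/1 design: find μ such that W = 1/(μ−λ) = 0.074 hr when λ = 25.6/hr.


W = 1/(μ−λ) ⇒ μ − λ = 1/W = 1/0.074 = 13.5135
μ = λ + 1/W = 25.6 + 13.5135 = 39.1135 per hr

Final: 39.1135 /hr


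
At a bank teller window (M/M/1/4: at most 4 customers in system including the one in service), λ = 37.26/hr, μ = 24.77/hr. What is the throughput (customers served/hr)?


ρ = 1.5042; P_K = (1−ρ)ρ^4/(1−ρ^5) = 0.385231
λ_eff = λ(1 − P_K) = 37.26·(1 − 0.385231) = 37.26·0.614769 = 22.9063 /hr

Final: 22.9063 /hr


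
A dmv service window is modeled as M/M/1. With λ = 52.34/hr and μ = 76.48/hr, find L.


ρ = λ/μ = 52.34/76.48 = 0.6844
L = ρ/(1−ρ) = 0.6844/(1 − 0.6844) = 0.6844/0.3156 = 2.1682

Final: 2.1682


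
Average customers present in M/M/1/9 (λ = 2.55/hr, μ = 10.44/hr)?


ρ = 2.55/10.44 = 0.2443
L = ρ[1 − (K+1)ρ^K + Kρ^(K+1)] / [(1−ρ)(1−ρ^(K+1))]
Numerator: 0.2443·(1 − 10·0.000003094 + 9·0.0000007558) = 0.244247
Denominator: (0.7557)·(0.999999) = 0.755747
L = 0.244247/0.755747 = 0.3232

Final: 0.3232


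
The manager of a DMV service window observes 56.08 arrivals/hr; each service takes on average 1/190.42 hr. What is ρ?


ρ = λ/μ = 56.08/190.42 = 0.2945

Final: 0.2945


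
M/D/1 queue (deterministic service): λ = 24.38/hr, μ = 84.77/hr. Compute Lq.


ρ = 24.38/84.77 = 0.2876
M/D/1: Lq = ρ²/(2(1−ρ)) = 0.08271/(2·0.7124) = 0.05805

Final: 0.05805


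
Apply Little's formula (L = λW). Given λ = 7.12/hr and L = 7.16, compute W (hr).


W = L/λ = 7.16/7.12 = 1.0056 hr

Final: 1.0056 hr


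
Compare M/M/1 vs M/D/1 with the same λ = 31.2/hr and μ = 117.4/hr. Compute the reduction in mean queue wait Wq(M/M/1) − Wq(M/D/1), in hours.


ρ = 31.2/117.4 = 0.2658
Wq(M/M/1) = ρ/(μ−λ) = 0.2658/86.20 = 0.003083 hr
Wq(M/D/1) = ρ/(2(μ−λ)) = 0.001542 hr
Savings = 0.003083 − 0.001542 = 0.001542 hr

Final: 0.001542 hr


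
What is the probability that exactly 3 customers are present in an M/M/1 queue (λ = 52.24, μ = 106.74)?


ρ = 52.24/106.74 = 0.4894
P_n = (1−ρ)·ρ^n = (1 − 0.4894)·0.4894^3 = 0.5106·0.117227 = 0.059855

Final: 0.059855


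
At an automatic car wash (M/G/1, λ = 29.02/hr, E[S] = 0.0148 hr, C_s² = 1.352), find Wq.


ρ = λ·E[S] = 29.02·0.0148 = 0.4295
E[S²] = E[S]²(1+C_s²) = 0.0148²·(1+1.352) = 0.0005152
Wq = λ·E[S²]/(2(1−ρ)) = 29.02·0.0005152/(2·0.5705) = 0.01310 hr

Final: 0.01310 hr


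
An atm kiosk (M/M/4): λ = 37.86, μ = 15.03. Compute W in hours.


a = 2.5190; ρ = 0.6297; P₀ = 0.072014
Lq = P₀·a^c·ρ/(c!(1−ρ)²) = 0.55494
Wq = Lq/λ = 0.55494/37.86 = 0.01466 hr
W = Wq + 1/μ = 0.01466 + 0.06653 = 0.08119 hr

Final: 0.08119 hr


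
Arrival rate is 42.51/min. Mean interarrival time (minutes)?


Mean interarrival time = 1/λ = 1/42.51 minute = 0.02352 minute
In minutes: 0.02352 × 1 = 0.02352 min

Final: 0.02352 min


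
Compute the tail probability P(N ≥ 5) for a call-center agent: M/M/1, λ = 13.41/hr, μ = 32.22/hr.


ρ = 13.41/32.22 = 0.4162
P(N ≥ n) = ρ^n = 0.4162^5 = 0.012489

Final: 0.012489


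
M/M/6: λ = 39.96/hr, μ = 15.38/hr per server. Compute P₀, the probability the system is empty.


a = λ/μ = 39.96/15.38 = 2.5982; ρ = a/c = 0.4330
Σ_{k=0}^{5} a^k/k! (terms k=0..5) = 1.00000 + 2.59818 + 3.37527 + 2.92318 + 1.89874 + 0.98665 = 12.78202
Tail: a^6/(6!(1−ρ)) = 307.62021/(720·0.5670) = 0.75357
P₀ = 1/(12.78202 + 0.75357) = 1/13.53559 = 0.073879

Final: 0.073879


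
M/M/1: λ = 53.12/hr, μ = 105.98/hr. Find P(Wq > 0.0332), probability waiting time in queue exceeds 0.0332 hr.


ρ = 53.12/105.98 = 0.5012
P(Wq > t) = ρ·e^{−(μ−λ)t} = 0.5012·e^{−1.7550}
= 0.5012·0.172916 = 0.086670

Final: 0.086670


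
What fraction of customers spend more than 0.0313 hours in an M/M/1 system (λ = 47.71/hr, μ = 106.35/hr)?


W ~ Exponential(μ−λ) for M/M/1.
μ − λ = 106.35 − 47.71 = 58.6400
P(W > t) = e^{−(μ−λ)t} = e^{−1.8354} = 0.159545

Final: 0.159545


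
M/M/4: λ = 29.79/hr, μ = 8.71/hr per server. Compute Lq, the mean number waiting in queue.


a = λ/μ = 3.4202; ρ = a/4 = 0.8551
P₀ = 0.017771
Lq = P₀·a^c·ρ / (c!·(1−ρ)²) = 0.017771·136.83884·0.8551/(24·0.02101)
= 4.12350

Final: 4.12350


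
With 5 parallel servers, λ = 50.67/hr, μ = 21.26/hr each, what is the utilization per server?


ρ = λ/(cμ) = 50.67/(5·21.26) = 50.67/106.30 = 0.4767

Final: 0.4767


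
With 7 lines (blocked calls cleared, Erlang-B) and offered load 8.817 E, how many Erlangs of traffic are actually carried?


B(7,8.817) = 0.352262 (Erlang-B)
Carried load = a(1 − B) = 8.817·(1 − 0.352262) = 8.817·0.647738 = 5.7111 E

Final: 5.7111 Erlangs


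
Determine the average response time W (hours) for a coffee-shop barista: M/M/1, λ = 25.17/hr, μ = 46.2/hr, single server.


W = 1/(μ−λ) = 1/(46.2 − 25.17) = 1/21.03 = 0.04755 hr

Final: 0.04755 hr


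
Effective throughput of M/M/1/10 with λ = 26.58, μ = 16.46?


ρ = 1.6148; P_K = (1−ρ)ρ^10/(1−ρ^11) = 0.382703
λ_eff = λ(1 − P_K) = 26.58·(1 − 0.382703) = 26.58·0.617297 = 16.4078 /hr

Final: 16.4078 /hr


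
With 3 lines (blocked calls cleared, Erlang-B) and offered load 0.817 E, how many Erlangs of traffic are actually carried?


B(3,0.817) = 0.040546 (Erlang-B)
Carried load = a(1 − B) = 0.817·(1 − 0.040546) = 0.817·0.959454 = 0.7839 E

Final: 0.7839 Erlangs


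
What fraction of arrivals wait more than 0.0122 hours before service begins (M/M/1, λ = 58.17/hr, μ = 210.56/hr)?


ρ = 58.17/210.56 = 0.2763
P(Wq > t) = ρ·e^{−(μ−λ)t} = 0.2763·e^{−1.8592}
= 0.2763·0.155804 = 0.043043

Final: 0.043043


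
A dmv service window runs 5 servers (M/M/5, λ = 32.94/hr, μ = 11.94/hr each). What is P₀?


a = λ/μ = 32.94/11.94 = 2.7588; ρ = a/c = 0.5518
Σ_{k=0}^{4} a^k/k! (terms k=0..4) = 1.00000 + 2.75879 + 3.80547 + 3.49950 + 2.41360 = 13.47737
Tail: a^5/(5!(1−ρ)) = 159.80720/(120·0.4482) = 2.97100
P₀ = 1/(13.47737 + 2.97100) = 1/16.44838 = 0.060796

Final: 0.060796


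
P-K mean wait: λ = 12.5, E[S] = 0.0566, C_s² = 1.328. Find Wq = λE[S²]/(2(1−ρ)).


ρ = λ·E[S] = 12.5·0.0566 = 0.7075
E[S²] = E[S]²(1+C_s²) = 0.0566²·(1+1.328) = 0.007458
Wq = λ·E[S²]/(2(1−ρ)) = 12.5·0.007458/(2·0.2925) = 0.15936 hr

Final: 0.15936 hr


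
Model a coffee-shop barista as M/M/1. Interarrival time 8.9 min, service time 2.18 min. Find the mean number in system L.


λ = 60/8.9 = 6.7416 /hr
μ = 60/2.18 = 27.5229 /hr
ρ = λ/μ = 6.7416/27.5229 = 0.2449
L = ρ/(1−ρ) = 0.2449/0.7551 = 0.3244

Final: 0.3244


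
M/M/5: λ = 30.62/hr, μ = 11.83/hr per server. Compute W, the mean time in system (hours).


a = 2.5883; ρ = 0.5177; P₀ = 0.072964
Lq = P₀·a^c·ρ/(c!(1−ρ)²) = 0.15718
Wq = Lq/λ = 0.15718/30.62 = 0.005133 hr
W = Wq + 1/μ = 0.005133 + 0.08453 = 0.08966 hr

Final: 0.08966 hr


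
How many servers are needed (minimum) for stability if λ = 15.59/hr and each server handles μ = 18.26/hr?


Stability requires cμ > λ ⇔ c > λ/μ.
λ/μ = 15.59/18.26 = 0.8538
Minimum integer c = ⌊0.8538⌋ + 1 = 1
Check: 1·18.26 = 18.26 > 15.59, while 0·18.26 = 0.00 ≤ 15.59

Final: 1 servers


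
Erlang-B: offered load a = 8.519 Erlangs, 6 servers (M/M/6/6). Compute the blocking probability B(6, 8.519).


B(c,a) = (a^c/c!) / Σ_{k=0}^{c} a^k/k!
a^6/6! = 530.883482
Σ terms (k=0..6): 1.00000 + 8.51900 + 36.28668 + 103.04208 + 219.45386 + 373.90549 + 530.88348 = 1273.090596
B = 530.883482/1273.090596 = 0.417004

Final: 0.417004


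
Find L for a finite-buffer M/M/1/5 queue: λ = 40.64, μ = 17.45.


ρ = 40.64/17.45 = 2.3289
L = ρ[1 − (K+1)ρ^K + Kρ^(K+1)] / [(1−ρ)(1−ρ^(K+1))]
Numerator: 2.3289·(1 − 6·68.515896 + 5·159.569398) = 903.050186
Denominator: (-1.3289)·(-158.569398) = 210.729189
L = 903.050186/210.729189 = 4.2854

Final: 4.2854


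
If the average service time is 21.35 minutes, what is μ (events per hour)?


μ = 1/(service time) in consistent units.
1 hour = 60 min, so μ = 60/21.35 = 2.8103 per hour

Final: 2.8103 /hr


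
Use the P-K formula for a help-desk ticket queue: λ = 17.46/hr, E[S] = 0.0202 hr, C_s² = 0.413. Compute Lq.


ρ = λ·E[S] = 17.46·0.0202 = 0.3527
Lq = ρ²(1+C_s²)/(2(1−ρ)) = 0.1244·(1+0.413)/(2·0.6473)
= 0.1244·1.4130/1.2946 = 0.13577

Final: 0.13577


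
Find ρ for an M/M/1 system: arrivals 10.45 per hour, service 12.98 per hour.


ρ = λ/μ = 10.45/12.98 = 0.8051

Final: 0.8051


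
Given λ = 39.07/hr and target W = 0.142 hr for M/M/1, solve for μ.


W = 1/(μ−λ) ⇒ μ − λ = 1/W = 1/0.142 = 7.0423
μ = λ + 1/W = 39.07 + 7.0423 = 46.1123 per hr

Final: 46.1123 /hr


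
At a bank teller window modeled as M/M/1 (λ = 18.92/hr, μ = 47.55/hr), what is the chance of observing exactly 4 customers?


ρ = 18.92/47.55 = 0.3979
P_n = (1−ρ)·ρ^n = (1 − 0.3979)·0.3979^4 = 0.6021·0.025066 = 0.015092

Final: 0.015092


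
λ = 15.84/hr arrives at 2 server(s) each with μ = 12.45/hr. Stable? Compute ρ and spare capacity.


Total capacity cμ = 2·12.45 = 24.90/hr
ρ = λ/(cμ) = 15.84/24.90 = 0.6361
Stable ⇔ ρ < 1: YES
Spare capacity = cμ − λ = 24.90 − 15.84 = 9.06/hr

Final: ρ = 0.6361; stable; margin = 9.06/hr


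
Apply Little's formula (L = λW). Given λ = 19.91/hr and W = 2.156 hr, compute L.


L = λW = 19.91·2.156 = 42.9260

Final: 42.9260


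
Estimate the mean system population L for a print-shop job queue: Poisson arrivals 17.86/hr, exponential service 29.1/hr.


ρ = λ/μ = 17.86/29.1 = 0.6137
L = ρ/(1−ρ) = 0.6137/(1 − 0.6137) = 0.6137/0.3863 = 1.5890

Final: 1.5890


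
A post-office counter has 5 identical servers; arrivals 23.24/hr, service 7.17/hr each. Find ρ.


ρ = λ/(cμ) = 23.24/(5·7.17) = 23.24/35.85 = 0.6483

Final: 0.6483


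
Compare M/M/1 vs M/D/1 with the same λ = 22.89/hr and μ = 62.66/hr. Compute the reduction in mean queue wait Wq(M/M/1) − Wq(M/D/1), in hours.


ρ = 22.89/62.66 = 0.3653
Wq(M/M/1) = ρ/(μ−λ) = 0.3653/39.77 = 0.009185 hr
Wq(M/D/1) = ρ/(2(μ−λ)) = 0.004593 hr
Savings = 0.009185 − 0.004593 = 0.004593 hr

Final: 0.004593 hr


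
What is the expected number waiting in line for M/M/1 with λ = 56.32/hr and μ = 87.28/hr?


ρ = 56.32/87.28 = 0.6453
Lq = ρ²/(1−ρ) = 0.4164/0.3547 = 1.1738

Final: 1.1738


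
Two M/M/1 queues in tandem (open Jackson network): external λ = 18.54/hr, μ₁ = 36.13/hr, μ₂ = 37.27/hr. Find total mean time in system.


Each node sees arrival rate λ = 18.54/hr (tandem ⇒ throughput preserved).
W₁ = 1/(μ₁−λ) = 1/(36.13−18.54) = 0.05685 hr
W₂ = 1/(μ₂−λ) = 1/(37.27−18.54) = 0.05339 hr
W_total = W₁ + W₂ = 0.05685 + 0.05339 = 0.11024 hr

Final: 0.11024 hr


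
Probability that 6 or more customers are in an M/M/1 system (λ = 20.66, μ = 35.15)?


ρ = 20.66/35.15 = 0.5878
P(N ≥ n) = ρ^n = 0.5878^6 = 0.041232

Final: 0.041232


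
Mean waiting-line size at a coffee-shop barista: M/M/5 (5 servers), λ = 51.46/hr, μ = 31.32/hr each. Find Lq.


a = λ/μ = 1.6430; ρ = a/5 = 0.3286
P₀ = 0.192888
Lq = P₀·a^c·ρ / (c!·(1−ρ)²) = 0.192888·11.97402·0.3286/(120·0.45077)
= 0.01403

Final: 0.01403


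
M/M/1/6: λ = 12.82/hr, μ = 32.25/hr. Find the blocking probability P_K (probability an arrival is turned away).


ρ = λ/μ = 12.82/32.25 = 0.3975
P_K = (1−ρ)ρ^K/(1−ρ^(K+1)) = (0.6025·0.003946)/(1 − 0.001569)
= 0.002377/0.998431 = 0.002381

Final: 0.002381


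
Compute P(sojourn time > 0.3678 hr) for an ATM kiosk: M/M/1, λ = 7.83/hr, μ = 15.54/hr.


W ~ Exponential(μ−λ) for M/M/1.
μ − λ = 15.54 − 7.83 = 7.7100
P(W > t) = e^{−(μ−λ)t} = e^{−2.8357} = 0.058675

Final: 0.058675


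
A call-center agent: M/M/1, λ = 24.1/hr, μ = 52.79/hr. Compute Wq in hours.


ρ = 24.1/52.79 = 0.4565
Wq = ρ/(μ−λ) = 0.4565/(52.79 − 24.1) = 0.4565/28.69 = 0.01591 hr

Final: 0.01591 hr


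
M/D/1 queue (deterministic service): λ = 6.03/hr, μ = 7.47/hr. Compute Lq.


ρ = 6.03/7.47 = 0.8072
M/D/1: Lq = ρ²/(2(1−ρ)) = 0.6516/(2·0.1928) = 1.69014

Final: 1.69014


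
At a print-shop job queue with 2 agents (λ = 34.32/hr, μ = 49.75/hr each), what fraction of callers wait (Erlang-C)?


a = λ/μ = 0.6898; ρ = a/2 = 0.3449
P₀ = 0.487072 (from M/M/c formula)
C(c,a) = [a^c/(c!(1−ρ))]·P₀ = [0.47589/(2·0.6551)]·0.487072
= 0.36323·0.487072 = 0.176921

Final: 0.176921


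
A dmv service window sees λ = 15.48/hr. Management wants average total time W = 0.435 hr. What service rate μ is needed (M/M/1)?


W = 1/(μ−λ) ⇒ μ − λ = 1/W = 1/0.435 = 2.2989
μ = λ + 1/W = 15.48 + 2.2989 = 17.7789 per hr

Final: 17.7789 /hr


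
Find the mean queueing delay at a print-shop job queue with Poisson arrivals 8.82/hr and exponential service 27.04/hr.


ρ = 8.82/27.04 = 0.3262
Wq = ρ/(μ−λ) = 0.3262/(27.04 − 8.82) = 0.3262/18.22 = 0.01790 hr

Final: 0.01790 hr


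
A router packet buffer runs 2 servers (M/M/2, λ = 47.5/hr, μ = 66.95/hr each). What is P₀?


a = λ/μ = 47.5/66.95 = 0.7095; ρ = a/c = 0.3547
Σ_{k=0}^{1} a^k/k! (terms k=0..1) = 1.00000 + 0.70948 = 1.70948
Tail: a^2/(2!(1−ρ)) = 0.50337/(2·0.6453) = 0.39005
P₀ = 1/(1.70948 + 0.39005) = 1/2.09954 = 0.476295

Final: 0.476295


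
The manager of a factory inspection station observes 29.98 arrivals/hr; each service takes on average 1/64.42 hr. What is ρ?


ρ = λ/μ = 29.98/64.42 = 0.4654

Final: 0.4654


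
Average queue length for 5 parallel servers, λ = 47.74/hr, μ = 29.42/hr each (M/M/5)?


a = λ/μ = 1.6227; ρ = a/5 = 0.3245
P₀ = 0.196883
Lq = P₀·a^c·ρ / (c!·(1−ρ)²) = 0.196883·11.25120·0.3245/(120·0.45624)
= 0.01313

Final: 0.01313


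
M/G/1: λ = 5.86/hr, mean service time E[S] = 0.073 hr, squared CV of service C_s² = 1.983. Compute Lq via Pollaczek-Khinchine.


ρ = λ·E[S] = 5.86·0.073 = 0.4278
Lq = ρ²(1+C_s²)/(2(1−ρ)) = 0.1830·(1+1.983)/(2·0.5722)
= 0.1830·2.9830/1.1444 = 0.47698

Final: 0.47698


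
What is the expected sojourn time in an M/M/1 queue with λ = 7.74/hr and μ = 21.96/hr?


W = 1/(μ−λ) = 1/(21.96 − 7.74) = 1/14.22 = 0.07032 hr

Final: 0.07032 hr


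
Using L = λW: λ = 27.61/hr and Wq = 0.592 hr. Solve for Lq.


Lq = λWq = 27.61·0.592 = 16.3451

Final: 16.3451


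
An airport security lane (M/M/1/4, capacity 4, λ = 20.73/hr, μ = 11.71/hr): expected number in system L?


ρ = 20.73/11.71 = 1.7703
L = ρ[1 − (K+1)ρ^K + Kρ^(K+1)] / [(1−ρ)(1−ρ^(K+1))]
Numerator: 1.7703·(1 − 5·9.821315 + 4·17.386495) = 37.953790
Denominator: (-0.7703)·(-16.386495) = 12.622219
L = 37.953790/12.622219 = 3.0069

Final: 3.0069


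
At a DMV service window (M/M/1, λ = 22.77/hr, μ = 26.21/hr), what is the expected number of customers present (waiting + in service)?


ρ = λ/μ = 22.77/26.21 = 0.8688
L = ρ/(1−ρ) = 0.8688/(1 − 0.8688) = 0.8688/0.1312 = 6.6192

Final: 6.6192


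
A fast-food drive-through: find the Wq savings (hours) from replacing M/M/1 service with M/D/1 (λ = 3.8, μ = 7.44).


ρ = 3.8/7.44 = 0.5108
Wq(M/M/1) = ρ/(μ−λ) = 0.5108/3.64 = 0.14032 hr
Wq(M/D/1) = ρ/(2(μ−λ)) = 0.07016 hr
Savings = 0.14032 − 0.07016 = 0.07016 hr

Final: 0.07016 hr


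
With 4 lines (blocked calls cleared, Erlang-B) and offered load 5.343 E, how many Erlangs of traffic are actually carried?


B(4,5.343) = 0.424486 (Erlang-B)
Carried load = a(1 − B) = 5.343·(1 − 0.424486) = 5.343·0.575514 = 3.0750 E

Final: 3.0750 Erlangs


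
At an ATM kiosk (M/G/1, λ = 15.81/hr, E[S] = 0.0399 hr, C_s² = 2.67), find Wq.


ρ = λ·E[S] = 15.81·0.0399 = 0.6308
E[S²] = E[S]²(1+C_s²) = 0.0399²·(1+2.67) = 0.005843
Wq = λ·E[S²]/(2(1−ρ)) = 15.81·0.005843/(2·0.3692) = 0.12510 hr

Final: 0.12510 hr


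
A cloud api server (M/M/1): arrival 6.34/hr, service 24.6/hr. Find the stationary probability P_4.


ρ = 6.34/24.6 = 0.2577
P_n = (1−ρ)·ρ^n = (1 − 0.2577)·0.2577^4 = 0.7423·0.004412 = 0.003275

Final: 0.003275


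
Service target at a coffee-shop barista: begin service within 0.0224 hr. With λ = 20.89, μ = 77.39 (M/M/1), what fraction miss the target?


ρ = 20.89/77.39 = 0.2699
P(Wq > t) = ρ·e^{−(μ−λ)t} = 0.2699·e^{−1.2656}
= 0.2699·0.282070 = 0.076140

Final: 0.076140


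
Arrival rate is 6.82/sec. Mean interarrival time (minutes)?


Mean interarrival time = 1/λ = 1/6.82 second = 0.14663 second
In minutes: 0.14663 × 0.0166667 = 0.002444 min

Final: 0.002444 min


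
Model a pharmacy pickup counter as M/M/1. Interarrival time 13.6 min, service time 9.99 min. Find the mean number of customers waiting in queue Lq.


λ = 60/13.6 = 4.4118 /hr
μ = 60/9.99 = 6.0060 /hr
ρ = λ/μ = 4.4118/6.0060 = 0.7346
Lq = ρ²/(1−ρ) = 0.5396/0.2654 = 2.0328

Final: 2.0328


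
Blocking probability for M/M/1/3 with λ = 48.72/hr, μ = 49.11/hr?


ρ = λ/μ = 48.72/49.11 = 0.9921
P_K = (1−ρ)ρ^K/(1−ρ^(K+1)) = (0.007941·0.976365)/(1 − 0.968611)
= 0.007754/0.031389 = 0.247018

Final: 0.247018


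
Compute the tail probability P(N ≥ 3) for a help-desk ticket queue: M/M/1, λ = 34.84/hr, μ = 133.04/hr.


ρ = 34.84/133.04 = 0.2619
P(N ≥ n) = ρ^n = 0.2619^3 = 0.017959

Final: 0.017959


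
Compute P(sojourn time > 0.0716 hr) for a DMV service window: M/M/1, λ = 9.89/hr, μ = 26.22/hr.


W ~ Exponential(μ−λ) for M/M/1.
μ − λ = 26.22 − 9.89 = 16.3300
P(W > t) = e^{−(μ−λ)t} = e^{−1.1692} = 0.310607

Final: 0.310607


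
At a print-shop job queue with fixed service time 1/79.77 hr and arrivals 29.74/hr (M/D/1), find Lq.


ρ = 29.74/79.77 = 0.3728
M/D/1: Lq = ρ²/(2(1−ρ)) = 0.1390/(2·0.6272) = 0.11081

Final: 0.11081


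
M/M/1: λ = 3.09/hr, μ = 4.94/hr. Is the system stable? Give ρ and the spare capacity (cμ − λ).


Total capacity cμ = 1·4.94 = 4.94/hr
ρ = λ/(cμ) = 3.09/4.94 = 0.6255
Stable ⇔ ρ < 1: YES
Spare capacity = cμ − λ = 4.94 − 3.09 = 1.85/hr

Final: ρ = 0.6255; stable; margin = 1.85/hr
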